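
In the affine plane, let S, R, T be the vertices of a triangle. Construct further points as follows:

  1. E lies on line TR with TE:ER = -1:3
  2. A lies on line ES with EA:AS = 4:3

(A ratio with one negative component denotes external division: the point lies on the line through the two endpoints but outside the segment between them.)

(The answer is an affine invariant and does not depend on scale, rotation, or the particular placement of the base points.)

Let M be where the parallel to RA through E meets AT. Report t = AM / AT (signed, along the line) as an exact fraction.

t = 3/2

Assign S = (0, 0), R = (1, 0), T = (0, 1) — the answer is frame-independent, so this choice is without loss of generality.
1. E lies on line TR with TE:ER = -1:3 ⇒ E = (-1/2, 3/2)
2. A lies on line ES with EA:AS = 4:3 ⇒ A = (-3/14, 9/14)
through E parallel to RA: direction (-17/14, 9/14); meets AT at M = (3/28, 33/28)
M = A + t·(T−A) with t = 3/2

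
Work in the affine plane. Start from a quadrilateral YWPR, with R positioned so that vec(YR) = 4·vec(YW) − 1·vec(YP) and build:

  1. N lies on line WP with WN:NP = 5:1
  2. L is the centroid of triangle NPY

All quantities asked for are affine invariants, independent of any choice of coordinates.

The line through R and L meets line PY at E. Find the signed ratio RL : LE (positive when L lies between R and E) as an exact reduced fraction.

RL:LE = 71

Choose coordinates Y = (0, 0), W = (1, 0), P = (0, 1), R = (4, -1).
1. N lies on line WP with WN:NP = 5:1 ⇒ N = (1/6, 5/6)
2. L is the centroid of triangle NPY ⇒ L = (1/18, 11/18)
line RL meets PY at E = (0, 45/71)
L = R + t·(E−R) with t = 71/72, so RL:LE = 71/72:1/72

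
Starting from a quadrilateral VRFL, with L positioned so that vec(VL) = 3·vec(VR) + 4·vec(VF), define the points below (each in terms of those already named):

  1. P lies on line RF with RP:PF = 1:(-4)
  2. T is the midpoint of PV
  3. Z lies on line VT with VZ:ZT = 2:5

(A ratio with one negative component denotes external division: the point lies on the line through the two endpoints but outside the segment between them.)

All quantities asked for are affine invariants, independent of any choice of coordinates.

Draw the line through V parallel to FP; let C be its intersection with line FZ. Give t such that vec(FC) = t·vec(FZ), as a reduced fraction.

Work in coordinates with V = (0, 0), R = (1, 0), F = (0, 1), L = (3, 4).
1. P lies on line RF with RP:PF = 1:(-4) ⇒ P = (4/3, -1/3)
2. T is the midpoint of PV ⇒ T = (2/3, -1/6)
3. Z lies on line VT with VZ:ZT = 2:5 ⇒ Z = (4/21, -1/21)
through V parallel to FP: direction (4/3, -4/3); meets FZ at C = (2/9, -2/9)
C = F + t·(Z−F) with t = 7/6

t = 7/6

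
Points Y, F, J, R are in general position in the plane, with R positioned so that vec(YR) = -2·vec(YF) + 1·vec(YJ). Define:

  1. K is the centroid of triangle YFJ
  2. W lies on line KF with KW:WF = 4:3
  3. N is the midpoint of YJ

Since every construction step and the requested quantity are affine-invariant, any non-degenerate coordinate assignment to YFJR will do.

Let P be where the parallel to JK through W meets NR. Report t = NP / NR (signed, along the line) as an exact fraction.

t = -15/49

Work in coordinates with Y = (0, 0), F = (1, 0), J = (0, 1), R = (-2, 1).
1. K is the centroid of triangle YFJ ⇒ K = (1/3, 1/3)
2. W lies on line KF with KW:WF = 4:3 ⇒ W = (5/7, 1/7)
3. N is the midpoint of YJ ⇒ N = (0, 1/2)
through W parallel to JK: direction (1/3, -2/3); meets NR at P = (30/49, 17/49)
P = N + t·(R−N) with t = -15/49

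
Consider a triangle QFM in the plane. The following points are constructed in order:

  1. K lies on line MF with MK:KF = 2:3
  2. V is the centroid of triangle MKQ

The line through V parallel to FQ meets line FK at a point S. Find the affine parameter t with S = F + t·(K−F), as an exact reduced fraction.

t = 8/9

Assign Q = (0, 0), F = (1, 0), M = (0, 1) — the answer is frame-independent, so this choice is without loss of generality.
1. K lies on line MF with MK:KF = 2:3 ⇒ K = (2/5, 3/5)
2. V is the centroid of triangle MKQ ⇒ V = (2/15, 8/15)
through V parallel to FQ: direction (-1, 0); meets FK at S = (7/15, 8/15)
S = F + t·(K−F) with t = 8/9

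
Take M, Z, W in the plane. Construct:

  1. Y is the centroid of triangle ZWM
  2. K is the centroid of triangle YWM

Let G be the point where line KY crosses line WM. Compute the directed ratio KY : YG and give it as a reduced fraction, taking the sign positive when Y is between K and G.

Assign M = (0, 0), Z = (1, 0), W = (0, 1) — the answer is frame-independent, so this choice is without loss of generality.
1. Y is the centroid of triangle ZWM ⇒ Y = (1/3, 1/3)
2. K is the centroid of triangle YWM ⇒ K = (1/9, 4/9)
line KY meets WM at G = (0, 1/2)
Y = K + t·(G−K) with t = -2, so KY:YG = -2:3

KY:YG = -2/3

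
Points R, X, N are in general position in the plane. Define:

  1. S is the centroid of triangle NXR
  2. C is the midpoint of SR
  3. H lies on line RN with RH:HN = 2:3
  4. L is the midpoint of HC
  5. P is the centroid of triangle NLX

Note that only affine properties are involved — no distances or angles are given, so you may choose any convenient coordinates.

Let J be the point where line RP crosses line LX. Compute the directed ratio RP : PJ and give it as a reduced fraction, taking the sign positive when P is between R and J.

Assign R = (0, 0), X = (1, 0), N = (0, 1) — the answer is frame-independent, so this choice is without loss of generality.
1. S is the centroid of triangle NXR ⇒ S = (1/3, 1/3)
2. C is the midpoint of SR ⇒ C = (1/6, 1/6)
3. H lies on line RN with RH:HN = 2:3 ⇒ H = (0, 2/5)
4. L is the midpoint of HC ⇒ L = (1/12, 17/60)
5. P is the centroid of triangle NLX ⇒ P = (13/36, 77/180)
line RP meets LX at J = (221/1068, 1309/5340)
P = R + t·(J−R) with t = 89/51, so RP:PJ = 89/51:-38/51

RP:PJ = -89/38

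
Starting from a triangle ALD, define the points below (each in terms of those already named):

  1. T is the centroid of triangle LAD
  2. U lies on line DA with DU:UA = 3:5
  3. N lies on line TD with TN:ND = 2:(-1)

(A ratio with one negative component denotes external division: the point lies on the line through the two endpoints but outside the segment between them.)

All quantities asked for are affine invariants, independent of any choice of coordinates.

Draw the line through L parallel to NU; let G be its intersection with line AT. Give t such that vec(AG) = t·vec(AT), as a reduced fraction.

t = 25/11

Work in coordinates with A = (0, 0), L = (1, 0), D = (0, 1).
1. T is the centroid of triangle LAD ⇒ T = (1/3, 1/3)
2. U lies on line DA with DU:UA = 3:5 ⇒ U = (0, 5/8)
3. N lies on line TD with TN:ND = 2:(-1) ⇒ N = (-1/3, 5/3)
through L parallel to NU: direction (1/3, -25/24); meets AT at G = (25/33, 25/33)
G = A + t·(T−A) with t = 25/11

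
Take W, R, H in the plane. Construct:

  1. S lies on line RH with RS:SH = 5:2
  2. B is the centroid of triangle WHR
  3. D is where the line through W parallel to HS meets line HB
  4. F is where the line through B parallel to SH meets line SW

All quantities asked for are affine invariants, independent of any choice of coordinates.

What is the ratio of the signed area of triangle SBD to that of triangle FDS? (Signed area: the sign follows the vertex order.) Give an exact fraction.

[SBD]:[FDS] = 4/7

Choose coordinates W = (0, 0), R = (1, 0), H = (0, 1).
1. S lies on line RH with RS:SH = 5:2 ⇒ S = (2/7, 5/7)
2. B is the centroid of triangle WHR ⇒ B = (1/3, 1/3)
3. D is where the line through W parallel to HS meets line HB ⇒ D = (1, -1)
4. F is where the line through B parallel to SH meets line SW ⇒ F = (4/21, 10/21)
2·[SBD] = 4/21, 2·[FDS] = 1/3
[SBD]:[FDS] = 4/21:1/3 = 4/7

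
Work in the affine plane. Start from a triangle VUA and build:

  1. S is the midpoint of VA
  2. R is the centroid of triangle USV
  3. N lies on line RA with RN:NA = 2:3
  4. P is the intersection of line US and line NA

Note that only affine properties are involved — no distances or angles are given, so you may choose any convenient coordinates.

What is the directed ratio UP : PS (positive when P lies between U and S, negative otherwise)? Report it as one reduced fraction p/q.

UP:PS = 3

Assign V = (0, 0), U = (1, 0), A = (0, 1) — the answer is frame-independent, so this choice is without loss of generality.
1. S is the midpoint of VA ⇒ S = (0, 1/2)
2. R is the centroid of triangle USV ⇒ R = (1/3, 1/6)
3. N lies on line RA with RN:NA = 2:3 ⇒ N = (1/5, 1/2)
4. P is the intersection of line US and line NA ⇒ P = (1/4, 3/8)
P = U + t·(S−U) with t = 3/4, so UP:PS = t:(1−t) = 3/4:1/4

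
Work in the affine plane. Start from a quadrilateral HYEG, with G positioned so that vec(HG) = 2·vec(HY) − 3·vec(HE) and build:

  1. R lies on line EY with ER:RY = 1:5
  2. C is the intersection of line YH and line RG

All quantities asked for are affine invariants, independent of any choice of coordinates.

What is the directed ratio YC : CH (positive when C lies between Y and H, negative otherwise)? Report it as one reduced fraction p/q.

YC:CH = 10/13

Choose coordinates H = (0, 0), Y = (1, 0), E = (0, 1), G = (2, -3).
1. R lies on line EY with ER:RY = 1:5 ⇒ R = (1/6, 5/6)
2. C is the intersection of line YH and line RG ⇒ C = (13/23, 0)
C = Y + t·(H−Y) with t = 10/23, so YC:CH = t:(1−t) = 10/23:13/23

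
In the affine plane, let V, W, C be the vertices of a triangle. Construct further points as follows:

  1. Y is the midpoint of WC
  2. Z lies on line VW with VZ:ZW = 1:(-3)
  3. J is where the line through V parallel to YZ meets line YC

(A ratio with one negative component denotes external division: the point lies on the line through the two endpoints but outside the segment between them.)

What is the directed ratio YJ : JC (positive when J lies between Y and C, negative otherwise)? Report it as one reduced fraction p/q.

Assign V = (0, 0), W = (1, 0), C = (0, 1) — the answer is frame-independent, so this choice is without loss of generality.
1. Y is the midpoint of WC ⇒ Y = (1/2, 1/2)
2. Z lies on line VW with VZ:ZW = 1:(-3) ⇒ Z = (-1/2, 0)
3. J is where the line through V parallel to YZ meets line YC ⇒ J = (2/3, 1/3)
J = Y + t·(C−Y) with t = -1/3, so YJ:JC = t:(1−t) = -1/3:4/3

YJ:JC = -1/4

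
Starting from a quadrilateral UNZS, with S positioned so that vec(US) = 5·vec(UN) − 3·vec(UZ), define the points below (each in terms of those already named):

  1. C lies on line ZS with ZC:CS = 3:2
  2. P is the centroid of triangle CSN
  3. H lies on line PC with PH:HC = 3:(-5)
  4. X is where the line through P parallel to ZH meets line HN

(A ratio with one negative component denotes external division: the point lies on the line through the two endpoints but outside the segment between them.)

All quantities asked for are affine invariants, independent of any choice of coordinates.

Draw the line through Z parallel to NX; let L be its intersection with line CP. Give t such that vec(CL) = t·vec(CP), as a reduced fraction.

Choose coordinates U = (0, 0), N = (1, 0), Z = (0, 1), S = (5, -3).
1. C lies on line ZS with ZC:CS = 3:2 ⇒ C = (3, -7/5)
2. P is the centroid of triangle CSN ⇒ P = (3, -22/15)
3. H lies on line PC with PH:HC = 3:(-5) ⇒ H = (3, -47/30)
4. X is where the line through P parallel to ZH meets line HN ⇒ X = (57/13, -517/195)
through Z parallel to NX: direction (44/13, -517/195); meets CP at L = (3, -27/20)
L = C + t·(P−C) with t = -3/4

t = -3/4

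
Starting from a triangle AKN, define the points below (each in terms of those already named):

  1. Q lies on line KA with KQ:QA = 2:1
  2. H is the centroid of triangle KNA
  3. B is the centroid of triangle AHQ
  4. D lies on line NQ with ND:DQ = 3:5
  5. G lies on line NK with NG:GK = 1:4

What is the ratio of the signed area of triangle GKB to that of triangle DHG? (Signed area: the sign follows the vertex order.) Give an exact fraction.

[GKB]:[DHG] = -64/7

Set A = (0, 0), K = (1, 0), N = (0, 1); any affine frame gives the same invariant.
1. Q lies on line KA with KQ:QA = 2:1 ⇒ Q = (1/3, 0)
2. H is the centroid of triangle KNA ⇒ H = (1/3, 1/3)
3. B is the centroid of triangle AHQ ⇒ B = (2/9, 1/9)
4. D lies on line NQ with ND:DQ = 3:5 ⇒ D = (1/8, 5/8)
5. G lies on line NK with NG:GK = 1:4 ⇒ G = (1/5, 4/5)
2·[GKB] = -8/15, 2·[DHG] = 7/120
[GKB]:[DHG] = -8/15:7/120 = -64/7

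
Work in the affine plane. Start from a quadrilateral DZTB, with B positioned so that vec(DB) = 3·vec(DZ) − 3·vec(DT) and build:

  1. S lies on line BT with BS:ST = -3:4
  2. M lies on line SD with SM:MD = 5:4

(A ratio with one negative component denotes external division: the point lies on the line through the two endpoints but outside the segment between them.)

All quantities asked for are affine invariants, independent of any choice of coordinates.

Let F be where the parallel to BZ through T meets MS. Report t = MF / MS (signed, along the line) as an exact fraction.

t = -1/5

Set D = (0, 0), Z = (1, 0), T = (0, 1), B = (3, -3); any affine frame gives the same invariant.
1. S lies on line BT with BS:ST = -3:4 ⇒ S = (12, -15)
2. M lies on line SD with SM:MD = 5:4 ⇒ M = (16/3, -20/3)
through T parallel to BZ: direction (-2, 3); meets MS at F = (4, -5)
F = M + t·(S−M) with t = -1/5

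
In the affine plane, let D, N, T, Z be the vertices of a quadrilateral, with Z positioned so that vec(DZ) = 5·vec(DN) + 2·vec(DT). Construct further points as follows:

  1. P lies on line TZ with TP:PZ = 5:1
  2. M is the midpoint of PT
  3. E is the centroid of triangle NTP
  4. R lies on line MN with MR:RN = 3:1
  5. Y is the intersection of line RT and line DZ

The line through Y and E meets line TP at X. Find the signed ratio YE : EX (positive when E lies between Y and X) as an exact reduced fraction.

Work in coordinates with D = (0, 0), N = (1, 0), T = (0, 1), Z = (5, 2).
1. P lies on line TZ with TP:PZ = 5:1 ⇒ P = (25/6, 11/6)
2. M is the midpoint of PT ⇒ M = (25/12, 17/12)
3. E is the centroid of triangle NTP ⇒ E = (31/18, 17/18)
4. R lies on line MN with MR:RN = 3:1 ⇒ R = (61/48, 17/48)
5. Y is the intersection of line RT and line DZ ⇒ Y = (305/277, 122/277)
line YE meets TP at X = (625/263, 388/263)
E = Y + t·(X−Y) with t = 263/540, so YE:EX = 263/540:277/540

YE:EX = 263/277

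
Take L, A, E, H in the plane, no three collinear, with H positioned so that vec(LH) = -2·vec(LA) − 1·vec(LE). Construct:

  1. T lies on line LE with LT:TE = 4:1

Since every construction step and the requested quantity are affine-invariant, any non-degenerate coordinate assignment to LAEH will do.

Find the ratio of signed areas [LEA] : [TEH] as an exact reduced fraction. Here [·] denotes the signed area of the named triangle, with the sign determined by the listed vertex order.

[LEA]:[TEH] = -5/2

Assign L = (0, 0), A = (1, 0), E = (0, 1), H = (-2, -1) — the answer is frame-independent, so this choice is without loss of generality.
1. T lies on line LE with LT:TE = 4:1 ⇒ T = (0, 4/5)
2·[LEA] = -1, 2·[TEH] = 2/5
[LEA]:[TEH] = -1:2/5 = -5/2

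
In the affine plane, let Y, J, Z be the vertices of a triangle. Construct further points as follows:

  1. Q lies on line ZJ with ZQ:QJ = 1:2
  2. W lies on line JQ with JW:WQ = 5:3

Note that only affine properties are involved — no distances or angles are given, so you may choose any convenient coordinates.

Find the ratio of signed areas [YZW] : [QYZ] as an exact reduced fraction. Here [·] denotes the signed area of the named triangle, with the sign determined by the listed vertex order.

[YZW]:[QYZ] = 7/4

Assign Y = (0, 0), J = (1, 0), Z = (0, 1) — the answer is frame-independent, so this choice is without loss of generality.
1. Q lies on line ZJ with ZQ:QJ = 1:2 ⇒ Q = (1/3, 2/3)
2. W lies on line JQ with JW:WQ = 5:3 ⇒ W = (7/12, 5/12)
2·[YZW] = -7/12, 2·[QYZ] = -1/3
[YZW]:[QYZ] = -7/12:-1/3 = 7/4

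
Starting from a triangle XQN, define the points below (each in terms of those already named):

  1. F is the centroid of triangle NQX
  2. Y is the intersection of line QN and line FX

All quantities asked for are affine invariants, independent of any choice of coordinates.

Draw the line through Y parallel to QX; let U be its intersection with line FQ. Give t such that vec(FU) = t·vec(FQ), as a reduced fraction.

t = -1/2

Set X = (0, 0), Q = (1, 0), N = (0, 1); any affine frame gives the same invariant.
1. F is the centroid of triangle NQX ⇒ F = (1/3, 1/3)
2. Y is the intersection of line QN and line FX ⇒ Y = (1/2, 1/2)
through Y parallel to QX: direction (-1, 0); meets FQ at U = (0, 1/2)
U = F + t·(Q−F) with t = -1/2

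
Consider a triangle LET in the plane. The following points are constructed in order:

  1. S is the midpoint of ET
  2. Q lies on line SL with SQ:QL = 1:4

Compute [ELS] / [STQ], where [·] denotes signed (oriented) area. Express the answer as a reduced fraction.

[ELS]:[STQ] = -5

Work in coordinates with L = (0, 0), E = (1, 0), T = (0, 1).
1. S is the midpoint of ET ⇒ S = (1/2, 1/2)
2. Q lies on line SL with SQ:QL = 1:4 ⇒ Q = (2/5, 2/5)
2·[ELS] = -1/2, 2·[STQ] = 1/10
[ELS]:[STQ] = -1/2:1/10 = -5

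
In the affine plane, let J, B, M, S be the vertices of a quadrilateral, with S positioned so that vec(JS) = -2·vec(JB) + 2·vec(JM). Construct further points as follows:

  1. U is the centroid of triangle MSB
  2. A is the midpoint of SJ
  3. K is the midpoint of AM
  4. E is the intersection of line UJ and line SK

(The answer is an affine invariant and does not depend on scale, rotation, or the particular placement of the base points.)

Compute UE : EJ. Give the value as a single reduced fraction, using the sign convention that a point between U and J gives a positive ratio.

Work in coordinates with J = (0, 0), B = (1, 0), M = (0, 1), S = (-2, 2).
1. U is the centroid of triangle MSB ⇒ U = (-1/3, 1)
2. A is the midpoint of SJ ⇒ A = (-1, 1)
3. K is the midpoint of AM ⇒ K = (-1/2, 1)
4. E is the intersection of line UJ and line SK ⇒ E = (-2/7, 6/7)
E = U + t·(J−U) with t = 1/7, so UE:EJ = t:(1−t) = 1/7:6/7

UE:EJ = 1/6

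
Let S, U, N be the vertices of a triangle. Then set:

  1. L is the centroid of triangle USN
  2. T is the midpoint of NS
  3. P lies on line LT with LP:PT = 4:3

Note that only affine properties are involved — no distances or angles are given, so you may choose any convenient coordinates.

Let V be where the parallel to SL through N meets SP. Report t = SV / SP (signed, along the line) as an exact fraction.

Choose coordinates S = (0, 0), U = (1, 0), N = (0, 1).
1. L is the centroid of triangle USN ⇒ L = (1/3, 1/3)
2. T is the midpoint of NS ⇒ T = (0, 1/2)
3. P lies on line LT with LP:PT = 4:3 ⇒ P = (1/7, 3/7)
through N parallel to SL: direction (1/3, 1/3); meets SP at V = (1/2, 3/2)
V = S + t·(P−S) with t = 7/2

t = 7/2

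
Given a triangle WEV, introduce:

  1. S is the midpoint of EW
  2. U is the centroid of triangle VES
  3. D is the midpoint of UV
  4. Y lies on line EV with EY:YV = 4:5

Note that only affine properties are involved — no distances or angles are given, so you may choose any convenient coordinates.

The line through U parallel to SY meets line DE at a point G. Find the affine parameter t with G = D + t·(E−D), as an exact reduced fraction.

Work in coordinates with W = (0, 0), E = (1, 0), V = (0, 1).
1. S is the midpoint of EW ⇒ S = (1/2, 0)
2. U is the centroid of triangle VES ⇒ U = (1/2, 1/3)
3. D is the midpoint of UV ⇒ D = (1/4, 2/3)
4. Y lies on line EV with EY:YV = 4:5 ⇒ Y = (5/9, 4/9)
through U parallel to SY: direction (1/18, 4/9); meets DE at G = (41/80, 13/30)
G = D + t·(E−D) with t = 7/20

t = 7/20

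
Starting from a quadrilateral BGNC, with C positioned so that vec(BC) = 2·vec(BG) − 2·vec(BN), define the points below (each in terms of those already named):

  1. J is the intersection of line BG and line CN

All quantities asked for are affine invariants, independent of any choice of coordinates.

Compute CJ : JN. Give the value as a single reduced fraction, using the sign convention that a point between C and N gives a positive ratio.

CJ:JN = 2

Set B = (0, 0), G = (1, 0), N = (0, 1), C = (2, -2); any affine frame gives the same invariant.
1. J is the intersection of line BG and line CN ⇒ J = (2/3, 0)
J = C + t·(N−C) with t = 2/3, so CJ:JN = t:(1−t) = 2/3:1/3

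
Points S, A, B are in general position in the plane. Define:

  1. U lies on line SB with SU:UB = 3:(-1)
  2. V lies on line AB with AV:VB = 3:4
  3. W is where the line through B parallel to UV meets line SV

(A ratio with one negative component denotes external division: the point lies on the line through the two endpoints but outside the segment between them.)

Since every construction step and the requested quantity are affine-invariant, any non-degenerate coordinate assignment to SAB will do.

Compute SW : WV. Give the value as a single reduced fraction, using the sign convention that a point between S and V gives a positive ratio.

Work in coordinates with S = (0, 0), A = (1, 0), B = (0, 1).
1. U lies on line SB with SU:UB = 3:(-1) ⇒ U = (0, 3/2)
2. V lies on line AB with AV:VB = 3:4 ⇒ V = (4/7, 3/7)
3. W is where the line through B parallel to UV meets line SV ⇒ W = (8/21, 2/7)
W = S + t·(V−S) with t = 2/3, so SW:WV = t:(1−t) = 2/3:1/3

SW:WV = 2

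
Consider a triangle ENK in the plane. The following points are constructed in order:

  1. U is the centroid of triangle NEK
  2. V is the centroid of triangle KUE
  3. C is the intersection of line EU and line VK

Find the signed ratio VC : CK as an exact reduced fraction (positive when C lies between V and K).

VC:CK = -1/3

Assign E = (0, 0), N = (1, 0), K = (0, 1) — the answer is frame-independent, so this choice is without loss of generality.
1. U is the centroid of triangle NEK ⇒ U = (1/3, 1/3)
2. V is the centroid of triangle KUE ⇒ V = (1/9, 4/9)
3. C is the intersection of line EU and line VK ⇒ C = (1/6, 1/6)
C = V + t·(K−V) with t = -1/2, so VC:CK = t:(1−t) = -1/2:3/2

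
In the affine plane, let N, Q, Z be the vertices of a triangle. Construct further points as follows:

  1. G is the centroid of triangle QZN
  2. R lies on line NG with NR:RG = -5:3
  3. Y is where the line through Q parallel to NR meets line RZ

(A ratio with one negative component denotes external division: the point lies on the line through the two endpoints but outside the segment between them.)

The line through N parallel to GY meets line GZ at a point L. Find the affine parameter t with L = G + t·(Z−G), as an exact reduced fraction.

t = -1/3

Work in coordinates with N = (0, 0), Q = (1, 0), Z = (0, 1).
1. G is the centroid of triangle QZN ⇒ G = (1/3, 1/3)
2. R lies on line NG with NR:RG = -5:3 ⇒ R = (5/6, 5/6)
3. Y is where the line through Q parallel to NR meets line RZ ⇒ Y = (5/3, 2/3)
through N parallel to GY: direction (4/3, 1/3); meets GZ at L = (4/9, 1/9)
L = G + t·(Z−G) with t = -1/3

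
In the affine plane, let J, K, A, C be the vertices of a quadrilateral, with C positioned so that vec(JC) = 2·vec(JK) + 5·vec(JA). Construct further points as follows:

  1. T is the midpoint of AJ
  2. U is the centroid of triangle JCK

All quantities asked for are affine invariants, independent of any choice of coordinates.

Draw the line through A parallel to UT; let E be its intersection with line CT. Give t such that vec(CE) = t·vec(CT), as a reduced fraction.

t = 10/13

Choose coordinates J = (0, 0), K = (1, 0), A = (0, 1), C = (2, 5).
1. T is the midpoint of AJ ⇒ T = (0, 1/2)
2. U is the centroid of triangle JCK ⇒ U = (1, 5/3)
through A parallel to UT: direction (-1, -7/6); meets CT at E = (6/13, 20/13)
E = C + t·(T−C) with t = 10/13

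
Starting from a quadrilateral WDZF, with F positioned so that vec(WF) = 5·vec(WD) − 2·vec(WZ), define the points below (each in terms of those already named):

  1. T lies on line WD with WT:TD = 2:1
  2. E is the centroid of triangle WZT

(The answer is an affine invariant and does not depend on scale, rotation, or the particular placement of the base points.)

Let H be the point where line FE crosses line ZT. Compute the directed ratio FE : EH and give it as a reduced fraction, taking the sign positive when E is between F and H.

FE:EH = -29/2

Choose coordinates W = (0, 0), D = (1, 0), Z = (0, 1), F = (5, -2).
1. T lies on line WD with WT:TD = 2:1 ⇒ T = (2/3, 0)
2. E is the centroid of triangle WZT ⇒ E = (2/9, 1/3)
line FE meets ZT at H = (16/29, 5/29)
E = F + t·(H−F) with t = 29/27, so FE:EH = 29/27:-2/27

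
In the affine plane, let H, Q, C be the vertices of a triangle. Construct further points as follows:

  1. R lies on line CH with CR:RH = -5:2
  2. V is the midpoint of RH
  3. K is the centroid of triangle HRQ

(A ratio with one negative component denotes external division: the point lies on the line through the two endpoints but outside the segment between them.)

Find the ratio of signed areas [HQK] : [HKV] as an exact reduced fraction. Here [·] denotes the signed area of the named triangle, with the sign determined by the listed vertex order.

Choose coordinates H = (0, 0), Q = (1, 0), C = (0, 1).
1. R lies on line CH with CR:RH = -5:2 ⇒ R = (0, -2/3)
2. V is the midpoint of RH ⇒ V = (0, -1/3)
3. K is the centroid of triangle HRQ ⇒ K = (1/3, -2/9)
2·[HQK] = -2/9, 2·[HKV] = -1/9
[HQK]:[HKV] = -2/9:-1/9 = 2

[HQK]:[HKV] = 2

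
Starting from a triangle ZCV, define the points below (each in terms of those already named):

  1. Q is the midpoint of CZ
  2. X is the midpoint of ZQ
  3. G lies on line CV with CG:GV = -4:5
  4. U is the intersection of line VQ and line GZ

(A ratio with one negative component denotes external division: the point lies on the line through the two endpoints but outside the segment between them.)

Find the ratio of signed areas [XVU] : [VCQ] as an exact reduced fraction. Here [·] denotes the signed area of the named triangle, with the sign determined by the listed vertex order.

[XVU]:[VCQ] = 5/6

Assign Z = (0, 0), C = (1, 0), V = (0, 1) — the answer is frame-independent, so this choice is without loss of generality.
1. Q is the midpoint of CZ ⇒ Q = (1/2, 0)
2. X is the midpoint of ZQ ⇒ X = (1/4, 0)
3. G lies on line CV with CG:GV = -4:5 ⇒ G = (5, -4)
4. U is the intersection of line VQ and line GZ ⇒ U = (5/6, -2/3)
2·[XVU] = -5/12, 2·[VCQ] = -1/2
[XVU]:[VCQ] = -5/12:-1/2 = 5/6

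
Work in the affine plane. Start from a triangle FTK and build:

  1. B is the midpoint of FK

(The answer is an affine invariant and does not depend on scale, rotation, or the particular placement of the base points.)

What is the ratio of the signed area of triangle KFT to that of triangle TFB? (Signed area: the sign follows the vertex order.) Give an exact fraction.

Work in coordinates with F = (0, 0), T = (1, 0), K = (0, 1).
1. B is the midpoint of FK ⇒ B = (0, 1/2)
2·[KFT] = 1, 2·[TFB] = -1/2
[KFT]:[TFB] = 1:-1/2 = -2

[KFT]:[TFB] = -2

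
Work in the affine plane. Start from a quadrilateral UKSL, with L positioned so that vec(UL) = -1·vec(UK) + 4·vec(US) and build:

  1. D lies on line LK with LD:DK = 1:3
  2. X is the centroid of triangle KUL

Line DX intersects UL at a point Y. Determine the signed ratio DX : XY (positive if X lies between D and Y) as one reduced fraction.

Work in coordinates with U = (0, 0), K = (1, 0), S = (0, 1), L = (-1, 4).
1. D lies on line LK with LD:DK = 1:3 ⇒ D = (-1/2, 3)
2. X is the centroid of triangle KUL ⇒ X = (0, 4/3)
line DX meets UL at Y = (-2, 8)
X = D + t·(Y−D) with t = -1/3, so DX:XY = -1/3:4/3

DX:XY = -1/4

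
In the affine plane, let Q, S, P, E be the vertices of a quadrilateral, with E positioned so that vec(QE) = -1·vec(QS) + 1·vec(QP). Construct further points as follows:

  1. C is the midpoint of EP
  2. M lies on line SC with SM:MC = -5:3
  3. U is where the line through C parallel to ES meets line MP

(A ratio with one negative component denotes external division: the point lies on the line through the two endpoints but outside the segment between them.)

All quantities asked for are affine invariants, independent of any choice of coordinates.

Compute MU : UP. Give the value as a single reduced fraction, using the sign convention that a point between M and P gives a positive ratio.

MU:UP = -3/2

Work in coordinates with Q = (0, 0), S = (1, 0), P = (0, 1), E = (-1, 1).
1. C is the midpoint of EP ⇒ C = (-1/2, 1)
2. M lies on line SC with SM:MC = -5:3 ⇒ M = (-11/4, 5/2)
3. U is where the line through C parallel to ES meets line MP ⇒ U = (11/2, -2)
U = M + t·(P−M) with t = 3, so MU:UP = t:(1−t) = 3:-2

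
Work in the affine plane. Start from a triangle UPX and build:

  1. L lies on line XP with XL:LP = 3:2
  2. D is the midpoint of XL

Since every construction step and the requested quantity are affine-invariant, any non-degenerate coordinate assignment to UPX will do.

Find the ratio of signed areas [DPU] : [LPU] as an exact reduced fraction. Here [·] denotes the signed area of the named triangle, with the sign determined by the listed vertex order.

[DPU]:[LPU] = 7/4

Assign U = (0, 0), P = (1, 0), X = (0, 1) — the answer is frame-independent, so this choice is without loss of generality.
1. L lies on line XP with XL:LP = 3:2 ⇒ L = (3/5, 2/5)
2. D is the midpoint of XL ⇒ D = (3/10, 7/10)
2·[DPU] = -7/10, 2·[LPU] = -2/5
[DPU]:[LPU] = -7/10:-2/5 = 7/4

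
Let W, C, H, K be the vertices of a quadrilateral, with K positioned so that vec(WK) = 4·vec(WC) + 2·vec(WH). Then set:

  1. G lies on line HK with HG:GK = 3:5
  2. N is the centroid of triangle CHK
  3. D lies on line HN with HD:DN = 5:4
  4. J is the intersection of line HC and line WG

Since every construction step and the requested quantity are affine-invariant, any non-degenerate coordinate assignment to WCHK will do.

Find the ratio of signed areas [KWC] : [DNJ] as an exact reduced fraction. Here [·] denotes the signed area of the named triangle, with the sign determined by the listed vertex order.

[KWC]:[DNJ] = -207/40

Work in coordinates with W = (0, 0), C = (1, 0), H = (0, 1), K = (4, 2).
1. G lies on line HK with HG:GK = 3:5 ⇒ G = (3/2, 11/8)
2. N is the centroid of triangle CHK ⇒ N = (5/3, 1)
3. D lies on line HN with HD:DN = 5:4 ⇒ D = (25/27, 1)
4. J is the intersection of line HC and line WG ⇒ J = (12/23, 11/23)
2·[KWC] = 2, 2·[DNJ] = -80/207
[KWC]:[DNJ] = 2:-80/207 = -207/40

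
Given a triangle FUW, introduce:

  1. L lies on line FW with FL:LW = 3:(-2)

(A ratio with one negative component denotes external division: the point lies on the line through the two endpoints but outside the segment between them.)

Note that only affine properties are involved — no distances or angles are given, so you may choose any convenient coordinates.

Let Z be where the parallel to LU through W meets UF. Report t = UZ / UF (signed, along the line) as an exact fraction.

Set F = (0, 0), U = (1, 0), W = (0, 1); any affine frame gives the same invariant.
1. L lies on line FW with FL:LW = 3:(-2) ⇒ L = (0, 3)
through W parallel to LU: direction (1, -3); meets UF at Z = (1/3, 0)
Z = U + t·(F−U) with t = 2/3

t = 2/3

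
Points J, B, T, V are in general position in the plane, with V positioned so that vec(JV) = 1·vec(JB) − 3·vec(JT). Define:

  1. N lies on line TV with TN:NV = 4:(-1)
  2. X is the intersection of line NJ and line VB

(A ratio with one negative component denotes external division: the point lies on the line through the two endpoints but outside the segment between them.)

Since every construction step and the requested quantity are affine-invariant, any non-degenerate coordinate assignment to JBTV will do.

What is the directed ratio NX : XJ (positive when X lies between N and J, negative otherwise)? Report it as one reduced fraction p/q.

NX:XJ = 1/3

Choose coordinates J = (0, 0), B = (1, 0), T = (0, 1), V = (1, -3).
1. N lies on line TV with TN:NV = 4:(-1) ⇒ N = (4/3, -13/3)
2. X is the intersection of line NJ and line VB ⇒ X = (1, -13/4)
X = N + t·(J−N) with t = 1/4, so NX:XJ = t:(1−t) = 1/4:3/4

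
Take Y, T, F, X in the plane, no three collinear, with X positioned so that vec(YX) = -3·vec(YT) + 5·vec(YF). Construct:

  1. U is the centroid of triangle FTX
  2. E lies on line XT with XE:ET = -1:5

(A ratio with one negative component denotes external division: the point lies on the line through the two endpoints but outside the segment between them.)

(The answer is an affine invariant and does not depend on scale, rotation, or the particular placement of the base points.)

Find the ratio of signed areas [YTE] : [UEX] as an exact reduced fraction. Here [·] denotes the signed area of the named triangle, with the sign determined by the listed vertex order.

Set Y = (0, 0), T = (1, 0), F = (0, 1), X = (-3, 5); any affine frame gives the same invariant.
1. U is the centroid of triangle FTX ⇒ U = (-2/3, 2)
2. E lies on line XT with XE:ET = -1:5 ⇒ E = (-4, 25/4)
2·[YTE] = 25/4, 2·[UEX] = -1/12
[YTE]:[UEX] = 25/4:-1/12 = -75

[YTE]:[UEX] = -75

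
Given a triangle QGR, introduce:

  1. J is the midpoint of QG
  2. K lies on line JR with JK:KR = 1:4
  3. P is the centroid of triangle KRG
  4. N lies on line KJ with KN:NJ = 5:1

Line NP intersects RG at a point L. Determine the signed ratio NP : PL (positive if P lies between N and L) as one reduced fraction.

Assign Q = (0, 0), G = (1, 0), R = (0, 1) — the answer is frame-independent, so this choice is without loss of generality.
1. J is the midpoint of QG ⇒ J = (1/2, 0)
2. K lies on line JR with JK:KR = 1:4 ⇒ K = (2/5, 1/5)
3. P is the centroid of triangle KRG ⇒ P = (7/15, 2/5)
4. N lies on line KJ with KN:NJ = 5:1 ⇒ N = (29/60, 1/30)
line NP meets RG at L = (29/63, 34/63)
P = N + t·(L−N) with t = 21/29, so NP:PL = 21/29:8/29

NP:PL = 21/8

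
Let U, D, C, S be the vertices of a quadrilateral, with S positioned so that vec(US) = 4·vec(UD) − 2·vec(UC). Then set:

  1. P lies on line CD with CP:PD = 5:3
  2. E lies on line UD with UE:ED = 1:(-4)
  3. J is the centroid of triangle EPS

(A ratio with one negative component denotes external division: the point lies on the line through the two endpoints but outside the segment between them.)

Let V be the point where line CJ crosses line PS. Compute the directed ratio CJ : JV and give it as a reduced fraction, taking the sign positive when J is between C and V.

CJ:JV = -26/17

Assign U = (0, 0), D = (1, 0), C = (0, 1), S = (4, -2) — the answer is frame-independent, so this choice is without loss of generality.
1. P lies on line CD with CP:PD = 5:3 ⇒ P = (5/8, 3/8)
2. E lies on line UD with UE:ED = 1:(-4) ⇒ E = (-1/3, 0)
3. J is the centroid of triangle EPS ⇒ J = (103/72, -13/24)
line CJ meets PS at V = (103/208, 97/208)
J = C + t·(V−C) with t = 26/9, so CJ:JV = 26/9:-17/9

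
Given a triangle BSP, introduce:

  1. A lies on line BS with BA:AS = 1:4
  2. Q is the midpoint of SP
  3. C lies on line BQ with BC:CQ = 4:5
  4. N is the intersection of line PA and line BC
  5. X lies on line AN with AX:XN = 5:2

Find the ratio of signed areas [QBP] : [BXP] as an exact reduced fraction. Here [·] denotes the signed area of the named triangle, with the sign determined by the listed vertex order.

Choose coordinates B = (0, 0), S = (1, 0), P = (0, 1).
1. A lies on line BS with BA:AS = 1:4 ⇒ A = (1/5, 0)
2. Q is the midpoint of SP ⇒ Q = (1/2, 1/2)
3. C lies on line BQ with BC:CQ = 4:5 ⇒ C = (2/9, 2/9)
4. N is the intersection of line PA and line BC ⇒ N = (1/6, 1/6)
5. X lies on line AN with AX:XN = 5:2 ⇒ X = (37/210, 5/42)
2·[QBP] = -1/2, 2·[BXP] = 37/210
[QBP]:[BXP] = -1/2:37/210 = -105/37

[QBP]:[BXP] = -105/37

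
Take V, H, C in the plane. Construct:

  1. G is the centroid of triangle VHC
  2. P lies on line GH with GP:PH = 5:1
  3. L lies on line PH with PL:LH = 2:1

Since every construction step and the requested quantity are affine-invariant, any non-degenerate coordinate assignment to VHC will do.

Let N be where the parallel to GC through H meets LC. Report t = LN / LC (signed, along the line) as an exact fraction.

Set V = (0, 0), H = (1, 0), C = (0, 1); any affine frame gives the same invariant.
1. G is the centroid of triangle VHC ⇒ G = (1/3, 1/3)
2. P lies on line GH with GP:PH = 5:1 ⇒ P = (8/9, 1/18)
3. L lies on line PH with PL:LH = 2:1 ⇒ L = (26/27, 1/54)
through H parallel to GC: direction (-1/3, 2/3); meets LC at N = (52/51, -2/51)
N = L + t·(C−L) with t = -1/17

t = -1/17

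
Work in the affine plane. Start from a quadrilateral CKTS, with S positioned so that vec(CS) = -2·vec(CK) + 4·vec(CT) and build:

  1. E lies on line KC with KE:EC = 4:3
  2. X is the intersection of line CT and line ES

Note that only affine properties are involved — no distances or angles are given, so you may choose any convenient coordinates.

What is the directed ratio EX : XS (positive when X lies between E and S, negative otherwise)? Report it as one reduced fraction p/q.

Work in coordinates with C = (0, 0), K = (1, 0), T = (0, 1), S = (-2, 4).
1. E lies on line KC with KE:EC = 4:3 ⇒ E = (3/7, 0)
2. X is the intersection of line CT and line ES ⇒ X = (0, 12/17)
X = E + t·(S−E) with t = 3/17, so EX:XS = t:(1−t) = 3/17:14/17

EX:XS = 3/14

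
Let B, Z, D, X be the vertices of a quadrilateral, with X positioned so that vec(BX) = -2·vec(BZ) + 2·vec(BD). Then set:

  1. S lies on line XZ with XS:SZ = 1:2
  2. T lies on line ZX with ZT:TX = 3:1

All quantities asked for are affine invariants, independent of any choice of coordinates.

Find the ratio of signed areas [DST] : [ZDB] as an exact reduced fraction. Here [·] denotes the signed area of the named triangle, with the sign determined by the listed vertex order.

Work in coordinates with B = (0, 0), Z = (1, 0), D = (0, 1), X = (-2, 2).
1. S lies on line XZ with XS:SZ = 1:2 ⇒ S = (-1, 4/3)
2. T lies on line ZX with ZT:TX = 3:1 ⇒ T = (-5/4, 3/2)
2·[DST] = -1/12, 2·[ZDB] = 1
[DST]:[ZDB] = -1/12:1 = -1/12

[DST]:[ZDB] = -1/12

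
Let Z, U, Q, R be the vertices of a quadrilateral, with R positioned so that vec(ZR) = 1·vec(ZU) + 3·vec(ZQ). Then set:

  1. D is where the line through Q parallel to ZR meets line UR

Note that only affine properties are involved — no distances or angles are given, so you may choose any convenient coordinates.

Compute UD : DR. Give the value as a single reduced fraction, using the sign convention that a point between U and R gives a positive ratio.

Choose coordinates Z = (0, 0), U = (1, 0), Q = (0, 1), R = (1, 3).
1. D is where the line through Q parallel to ZR meets line UR ⇒ D = (1, 4)
D = U + t·(R−U) with t = 4/3, so UD:DR = t:(1−t) = 4/3:-1/3

UD:DR = -4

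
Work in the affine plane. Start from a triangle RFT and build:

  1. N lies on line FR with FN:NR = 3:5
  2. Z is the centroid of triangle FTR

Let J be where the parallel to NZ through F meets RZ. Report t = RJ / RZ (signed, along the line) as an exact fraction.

t = 8/5

Set R = (0, 0), F = (1, 0), T = (0, 1); any affine frame gives the same invariant.
1. N lies on line FR with FN:NR = 3:5 ⇒ N = (5/8, 0)
2. Z is the centroid of triangle FTR ⇒ Z = (1/3, 1/3)
through F parallel to NZ: direction (-7/24, 1/3); meets RZ at J = (8/15, 8/15)
J = R + t·(Z−R) with t = 8/5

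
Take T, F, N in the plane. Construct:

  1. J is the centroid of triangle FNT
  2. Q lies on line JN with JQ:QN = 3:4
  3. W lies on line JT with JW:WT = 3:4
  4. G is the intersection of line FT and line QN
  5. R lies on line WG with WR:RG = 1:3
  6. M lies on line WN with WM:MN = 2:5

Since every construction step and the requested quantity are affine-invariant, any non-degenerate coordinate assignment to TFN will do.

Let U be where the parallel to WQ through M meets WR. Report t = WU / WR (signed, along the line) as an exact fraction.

t = -64/91

Choose coordinates T = (0, 0), F = (1, 0), N = (0, 1).
1. J is the centroid of triangle FNT ⇒ J = (1/3, 1/3)
2. Q lies on line JN with JQ:QN = 3:4 ⇒ Q = (4/21, 13/21)
3. W lies on line JT with JW:WT = 3:4 ⇒ W = (4/21, 4/21)
4. G is the intersection of line FT and line QN ⇒ G = (1/2, 0)
5. R lies on line WG with WR:RG = 1:3 ⇒ R = (15/56, 1/7)
6. M lies on line WN with WM:MN = 2:5 ⇒ M = (20/147, 62/147)
through M parallel to WQ: direction (0, 3/7); meets WR at U = (20/147, 428/1911)
U = W + t·(R−W) with t = -64/91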